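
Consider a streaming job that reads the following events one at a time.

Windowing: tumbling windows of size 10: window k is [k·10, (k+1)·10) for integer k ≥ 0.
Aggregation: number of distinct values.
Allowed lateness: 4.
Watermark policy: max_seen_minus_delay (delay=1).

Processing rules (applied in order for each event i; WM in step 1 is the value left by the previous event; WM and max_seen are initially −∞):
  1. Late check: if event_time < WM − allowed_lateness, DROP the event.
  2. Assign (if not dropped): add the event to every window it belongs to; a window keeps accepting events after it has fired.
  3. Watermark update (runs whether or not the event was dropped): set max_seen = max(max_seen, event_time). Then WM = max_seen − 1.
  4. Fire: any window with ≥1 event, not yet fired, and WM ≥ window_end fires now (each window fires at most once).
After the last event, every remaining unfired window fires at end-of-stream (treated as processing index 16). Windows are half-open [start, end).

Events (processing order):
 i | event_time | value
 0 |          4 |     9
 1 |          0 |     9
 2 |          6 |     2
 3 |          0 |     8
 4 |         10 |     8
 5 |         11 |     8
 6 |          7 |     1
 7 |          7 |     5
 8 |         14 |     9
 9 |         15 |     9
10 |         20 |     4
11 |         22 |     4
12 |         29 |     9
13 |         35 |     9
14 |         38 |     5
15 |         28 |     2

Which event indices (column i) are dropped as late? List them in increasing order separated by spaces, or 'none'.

3 15

i=0 t=4 v=9: → [0,10); WM=3
i=1 t=0 v=9: → [0,10); WM=3
i=2 t=6 v=2: → [0,10); WM=5
i=3 t=0 v=8: DROP (t<5-4); WM=5
i=4 t=10 v=8: → [10,20); WM=9
i=5 t=11 v=8: → [10,20); WM=10; [0,10) fires=2
i=6 t=7 v=1: → [0,10); WM=10
i=7 t=7 v=5: → [0,10); WM=10
i=8 t=14 v=9: → [10,20); WM=13
i=9 t=15 v=9: → [10,20); WM=14
i=10 t=20 v=4: → [20,30); WM=19
i=11 t=22 v=4: → [20,30); WM=21; [10,20) fires=2
i=12 t=29 v=9: → [20,30); WM=28
i=13 t=35 v=9: → [30,40); WM=34; [20,30) fires=2
i=14 t=38 v=5: → [30,40); WM=37
i=15 t=28 v=2: DROP (t<37-4); WM=37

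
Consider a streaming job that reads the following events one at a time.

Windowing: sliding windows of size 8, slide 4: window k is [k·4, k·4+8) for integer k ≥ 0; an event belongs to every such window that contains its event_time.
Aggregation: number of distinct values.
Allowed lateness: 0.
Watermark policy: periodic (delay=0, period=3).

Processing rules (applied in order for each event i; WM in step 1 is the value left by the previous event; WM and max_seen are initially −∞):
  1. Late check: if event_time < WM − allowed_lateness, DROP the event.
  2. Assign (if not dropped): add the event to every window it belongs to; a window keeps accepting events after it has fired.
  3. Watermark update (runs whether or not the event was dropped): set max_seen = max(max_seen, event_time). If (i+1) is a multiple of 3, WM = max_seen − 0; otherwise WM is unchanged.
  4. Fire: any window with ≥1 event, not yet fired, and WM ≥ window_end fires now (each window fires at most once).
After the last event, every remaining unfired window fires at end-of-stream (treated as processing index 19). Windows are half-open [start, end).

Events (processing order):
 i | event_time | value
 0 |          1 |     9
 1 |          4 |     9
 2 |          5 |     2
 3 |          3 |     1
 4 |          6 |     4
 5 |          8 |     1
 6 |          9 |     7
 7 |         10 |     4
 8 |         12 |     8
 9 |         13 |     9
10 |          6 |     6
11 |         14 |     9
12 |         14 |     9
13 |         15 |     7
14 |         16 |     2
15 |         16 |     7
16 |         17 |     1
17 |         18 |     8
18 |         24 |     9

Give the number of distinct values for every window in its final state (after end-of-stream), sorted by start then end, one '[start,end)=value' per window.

i=0 t=1 v=9: → [0,8); WM=−∞
i=1 t=4 v=9: → [4,12),[0,8); WM=−∞
i=2 t=5 v=2: → [4,12),[0,8); WM=5
i=3 t=3 v=1: DROP (t<5-0); WM=5
i=4 t=6 v=4: → [4,12),[0,8); WM=5
i=5 t=8 v=1: → [8,16),[4,12); WM=8; [0,8) fires=3
i=6 t=9 v=7: → [8,16),[4,12); WM=8
i=7 t=10 v=4: → [8,16),[4,12); WM=8
i=8 t=12 v=8: → [12,20),[8,16); WM=12; [4,12) fires=5
i=9 t=13 v=9: → [12,20),[8,16); WM=12
i=10 t=6 v=6: DROP (t<12-0); WM=12
i=11 t=14 v=9: → [12,20),[8,16); WM=14
i=12 t=14 v=9: → [12,20),[8,16); WM=14
i=13 t=15 v=7: → [12,20),[8,16); WM=14
i=14 t=16 v=2: → [16,24),[12,20); WM=16; [8,16) fires=5
i=15 t=16 v=7: → [16,24),[12,20); WM=16
i=16 t=17 v=1: → [16,24),[12,20); WM=16
i=17 t=18 v=8: → [16,24),[12,20); WM=18
i=18 t=24 v=9: → [24,32),[20,28); WM=18

[0,8)=3 [4,12)=5 [8,16)=5 [12,20)=5 [16,24)=4 [20,28)=1 [24,32)=1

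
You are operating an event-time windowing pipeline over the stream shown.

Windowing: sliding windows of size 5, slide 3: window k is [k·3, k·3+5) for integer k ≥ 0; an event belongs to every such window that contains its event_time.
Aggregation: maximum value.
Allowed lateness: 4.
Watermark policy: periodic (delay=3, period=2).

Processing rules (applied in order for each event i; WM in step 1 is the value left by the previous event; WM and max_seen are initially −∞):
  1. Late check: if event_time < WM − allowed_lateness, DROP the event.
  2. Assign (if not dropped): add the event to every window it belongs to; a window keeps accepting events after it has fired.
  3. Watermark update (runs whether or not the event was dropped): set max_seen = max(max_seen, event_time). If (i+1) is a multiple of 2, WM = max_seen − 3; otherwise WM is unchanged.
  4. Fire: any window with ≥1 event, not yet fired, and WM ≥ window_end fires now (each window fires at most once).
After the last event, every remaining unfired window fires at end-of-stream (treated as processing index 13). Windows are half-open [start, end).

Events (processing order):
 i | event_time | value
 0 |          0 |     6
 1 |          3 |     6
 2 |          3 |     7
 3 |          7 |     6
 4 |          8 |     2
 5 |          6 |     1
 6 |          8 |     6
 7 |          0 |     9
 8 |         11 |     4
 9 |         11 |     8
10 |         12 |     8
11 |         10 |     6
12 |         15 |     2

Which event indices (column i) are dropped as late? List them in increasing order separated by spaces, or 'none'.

7

i=0 t=0 v=6: → [0,5); WM=−∞
i=1 t=3 v=6: → [3,8),[0,5); WM=0
i=2 t=3 v=7: → [3,8),[0,5); WM=0
i=3 t=7 v=6: → [6,11),[3,8); WM=4
i=4 t=8 v=2: → [6,11); WM=4
i=5 t=6 v=1: → [6,11),[3,8); WM=5; [0,5) fires=7
i=6 t=8 v=6: → [6,11); WM=5
i=7 t=0 v=9: DROP (t<5-4); WM=5
i=8 t=11 v=4: → [9,14); WM=5
i=9 t=11 v=8: → [9,14); WM=8; [3,8) fires=7
i=10 t=12 v=8: → [12,17),[9,14); WM=8
i=11 t=10 v=6: → [9,14),[6,11); WM=9
i=12 t=15 v=2: → [15,20),[12,17); WM=9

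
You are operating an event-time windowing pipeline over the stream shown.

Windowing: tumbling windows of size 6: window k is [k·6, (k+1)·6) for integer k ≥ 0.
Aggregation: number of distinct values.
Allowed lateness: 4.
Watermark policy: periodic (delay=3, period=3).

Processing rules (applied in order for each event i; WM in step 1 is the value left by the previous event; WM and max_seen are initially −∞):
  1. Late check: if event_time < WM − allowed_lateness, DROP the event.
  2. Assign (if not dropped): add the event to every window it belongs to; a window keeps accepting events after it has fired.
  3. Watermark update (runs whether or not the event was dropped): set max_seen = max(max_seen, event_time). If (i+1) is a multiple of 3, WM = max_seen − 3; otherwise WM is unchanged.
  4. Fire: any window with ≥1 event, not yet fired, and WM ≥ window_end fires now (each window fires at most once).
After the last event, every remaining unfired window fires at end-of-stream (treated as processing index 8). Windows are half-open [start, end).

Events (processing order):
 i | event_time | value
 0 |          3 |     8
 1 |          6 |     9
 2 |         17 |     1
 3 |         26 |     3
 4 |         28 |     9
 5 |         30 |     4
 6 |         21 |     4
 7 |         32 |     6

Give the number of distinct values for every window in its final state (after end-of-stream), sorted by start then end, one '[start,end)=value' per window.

[0,6)=1 [6,12)=1 [12,18)=1 [24,30)=2 [30,36)=2

i=0 t=3 v=8: → [0,6); WM=−∞
i=1 t=6 v=9: → [6,12); WM=−∞
i=2 t=17 v=1: → [12,18); WM=14; [0,6) fires=1 [6,12) fires=1
i=3 t=26 v=3: → [24,30); WM=14
i=4 t=28 v=9: → [24,30); WM=14
i=5 t=30 v=4: → [30,36); WM=27; [12,18) fires=1
i=6 t=21 v=4: DROP (t<27-4); WM=27
i=7 t=32 v=6: → [30,36); WM=27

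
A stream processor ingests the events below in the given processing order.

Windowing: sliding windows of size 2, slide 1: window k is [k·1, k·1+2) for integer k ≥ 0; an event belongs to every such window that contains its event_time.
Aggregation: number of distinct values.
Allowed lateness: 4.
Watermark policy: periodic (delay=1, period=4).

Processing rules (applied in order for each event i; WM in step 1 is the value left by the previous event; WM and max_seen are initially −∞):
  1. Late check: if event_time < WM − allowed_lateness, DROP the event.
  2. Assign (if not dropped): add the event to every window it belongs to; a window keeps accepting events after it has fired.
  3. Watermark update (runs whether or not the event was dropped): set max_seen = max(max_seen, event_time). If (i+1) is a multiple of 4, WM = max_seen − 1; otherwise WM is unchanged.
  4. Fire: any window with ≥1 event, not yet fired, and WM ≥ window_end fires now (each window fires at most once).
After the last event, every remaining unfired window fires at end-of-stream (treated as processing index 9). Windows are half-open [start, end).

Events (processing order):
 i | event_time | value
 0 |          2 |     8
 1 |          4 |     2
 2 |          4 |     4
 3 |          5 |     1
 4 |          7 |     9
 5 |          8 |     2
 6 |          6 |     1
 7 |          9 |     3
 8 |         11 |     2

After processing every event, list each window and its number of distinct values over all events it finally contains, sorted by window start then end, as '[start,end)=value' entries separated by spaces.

i=0 t=2 v=8: → [2,4),[1,3); WM=−∞
i=1 t=4 v=2: → [4,6),[3,5); WM=−∞
i=2 t=4 v=4: → [4,6),[3,5); WM=−∞
i=3 t=5 v=1: → [5,7),[4,6); WM=4; [1,3) fires=1 [2,4) fires=1
i=4 t=7 v=9: → [7,9),[6,8); WM=4
i=5 t=8 v=2: → [8,10),[7,9); WM=4
i=6 t=6 v=1: → [6,8),[5,7); WM=4
i=7 t=9 v=3: → [9,11),[8,10); WM=8; [3,5) fires=2 [4,6) fires=3 [5,7) fires=1 [6,8) fires=2
i=8 t=11 v=2: → [11,13),[10,12); WM=8

[1,3)=1 [2,4)=1 [3,5)=2 [4,6)=3 [5,7)=1 [6,8)=2 [7,9)=2 [8,10)=2 [9,11)=1 [10,12)=1 [11,13)=1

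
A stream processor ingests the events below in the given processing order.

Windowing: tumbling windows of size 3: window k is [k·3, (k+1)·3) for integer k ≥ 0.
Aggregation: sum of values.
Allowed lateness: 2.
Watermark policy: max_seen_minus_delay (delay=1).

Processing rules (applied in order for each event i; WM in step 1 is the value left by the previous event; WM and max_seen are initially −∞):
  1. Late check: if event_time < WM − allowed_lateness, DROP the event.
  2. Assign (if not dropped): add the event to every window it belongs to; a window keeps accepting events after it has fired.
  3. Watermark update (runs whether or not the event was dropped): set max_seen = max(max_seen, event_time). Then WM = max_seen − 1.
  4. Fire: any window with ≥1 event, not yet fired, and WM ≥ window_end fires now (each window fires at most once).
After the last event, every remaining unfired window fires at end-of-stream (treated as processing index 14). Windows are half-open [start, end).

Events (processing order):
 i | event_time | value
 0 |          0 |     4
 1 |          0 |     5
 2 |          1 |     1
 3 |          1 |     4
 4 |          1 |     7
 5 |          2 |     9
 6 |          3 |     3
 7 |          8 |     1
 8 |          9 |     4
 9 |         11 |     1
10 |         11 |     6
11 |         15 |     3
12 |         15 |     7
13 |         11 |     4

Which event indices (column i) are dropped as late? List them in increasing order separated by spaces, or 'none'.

13

i=0 t=0 v=4: → [0,3); WM=-1
i=1 t=0 v=5: → [0,3); WM=-1
i=2 t=1 v=1: → [0,3); WM=0
i=3 t=1 v=4: → [0,3); WM=0
i=4 t=1 v=7: → [0,3); WM=0
i=5 t=2 v=9: → [0,3); WM=1
i=6 t=3 v=3: → [3,6); WM=2
i=7 t=8 v=1: → [6,9); WM=7; [0,3) fires=30 [3,6) fires=3
i=8 t=9 v=4: → [9,12); WM=8
i=9 t=11 v=1: → [9,12); WM=10; [6,9) fires=1
i=10 t=11 v=6: → [9,12); WM=10
i=11 t=15 v=3: → [15,18); WM=14; [9,12) fires=11
i=12 t=15 v=7: → [15,18); WM=14
i=13 t=11 v=4: DROP (t<14-2); WM=14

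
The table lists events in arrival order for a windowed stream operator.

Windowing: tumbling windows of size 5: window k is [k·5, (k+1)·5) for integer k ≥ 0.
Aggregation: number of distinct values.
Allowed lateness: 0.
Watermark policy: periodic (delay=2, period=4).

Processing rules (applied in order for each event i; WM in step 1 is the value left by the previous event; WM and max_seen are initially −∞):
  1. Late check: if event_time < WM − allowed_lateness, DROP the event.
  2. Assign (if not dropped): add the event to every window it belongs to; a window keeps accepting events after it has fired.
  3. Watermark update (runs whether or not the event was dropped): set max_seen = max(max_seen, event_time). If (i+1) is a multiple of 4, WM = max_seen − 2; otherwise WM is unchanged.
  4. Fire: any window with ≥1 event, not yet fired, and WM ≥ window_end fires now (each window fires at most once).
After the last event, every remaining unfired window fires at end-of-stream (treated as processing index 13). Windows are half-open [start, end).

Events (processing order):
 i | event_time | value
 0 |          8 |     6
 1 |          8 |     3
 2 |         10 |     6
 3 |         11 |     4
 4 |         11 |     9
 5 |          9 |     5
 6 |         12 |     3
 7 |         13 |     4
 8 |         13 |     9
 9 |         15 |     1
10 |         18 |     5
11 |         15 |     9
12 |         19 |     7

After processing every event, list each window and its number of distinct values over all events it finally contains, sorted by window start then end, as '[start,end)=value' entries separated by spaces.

[5,10)=3 [10,15)=4 [15,20)=4

i=0 t=8 v=6: → [5,10); WM=−∞
i=1 t=8 v=3: → [5,10); WM=−∞
i=2 t=10 v=6: → [10,15); WM=−∞
i=3 t=11 v=4: → [10,15); WM=9
i=4 t=11 v=9: → [10,15); WM=9
i=5 t=9 v=5: → [5,10); WM=9
i=6 t=12 v=3: → [10,15); WM=9
i=7 t=13 v=4: → [10,15); WM=11; [5,10) fires=3
i=8 t=13 v=9: → [10,15); WM=11
i=9 t=15 v=1: → [15,20); WM=11
i=10 t=18 v=5: → [15,20); WM=11
i=11 t=15 v=9: → [15,20); WM=16; [10,15) fires=4
i=12 t=19 v=7: → [15,20); WM=16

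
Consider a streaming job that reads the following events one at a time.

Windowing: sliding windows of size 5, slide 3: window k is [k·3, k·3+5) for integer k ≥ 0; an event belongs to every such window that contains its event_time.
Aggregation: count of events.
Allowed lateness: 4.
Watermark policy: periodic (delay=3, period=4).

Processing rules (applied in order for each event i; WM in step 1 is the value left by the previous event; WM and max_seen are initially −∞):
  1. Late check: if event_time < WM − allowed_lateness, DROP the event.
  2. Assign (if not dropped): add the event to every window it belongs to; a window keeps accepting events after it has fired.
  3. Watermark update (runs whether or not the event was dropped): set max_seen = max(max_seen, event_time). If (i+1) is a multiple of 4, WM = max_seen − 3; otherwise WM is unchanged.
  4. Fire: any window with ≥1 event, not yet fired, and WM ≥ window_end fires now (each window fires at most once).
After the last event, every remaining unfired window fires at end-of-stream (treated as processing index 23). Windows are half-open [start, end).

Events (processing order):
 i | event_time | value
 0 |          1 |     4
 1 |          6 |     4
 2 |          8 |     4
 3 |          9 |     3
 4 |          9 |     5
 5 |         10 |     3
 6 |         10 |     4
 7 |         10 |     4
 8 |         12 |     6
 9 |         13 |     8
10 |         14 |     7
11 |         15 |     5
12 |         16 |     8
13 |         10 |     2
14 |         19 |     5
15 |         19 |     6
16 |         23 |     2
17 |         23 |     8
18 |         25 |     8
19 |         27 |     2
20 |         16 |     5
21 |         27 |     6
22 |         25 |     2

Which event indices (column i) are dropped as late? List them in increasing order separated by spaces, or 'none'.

i=0 t=1 v=4: → [0,5); WM=−∞
i=1 t=6 v=4: → [6,11),[3,8); WM=−∞
i=2 t=8 v=4: → [6,11); WM=−∞
i=3 t=9 v=3: → [9,14),[6,11); WM=6; [0,5) fires=1
i=4 t=9 v=5: → [9,14),[6,11); WM=6
i=5 t=10 v=3: → [9,14),[6,11); WM=6
i=6 t=10 v=4: → [9,14),[6,11); WM=6
i=7 t=10 v=4: → [9,14),[6,11); WM=7
i=8 t=12 v=6: → [12,17),[9,14); WM=7
i=9 t=13 v=8: → [12,17),[9,14); WM=7
i=10 t=14 v=7: → [12,17); WM=7
i=11 t=15 v=5: → [15,20),[12,17); WM=12; [3,8) fires=1 [6,11) fires=7
i=12 t=16 v=8: → [15,20),[12,17); WM=12
i=13 t=10 v=2: → [9,14),[6,11); WM=12
i=14 t=19 v=5: → [18,23),[15,20); WM=12
i=15 t=19 v=6: → [18,23),[15,20); WM=16; [9,14) fires=8
i=16 t=23 v=2: → [21,26); WM=16
i=17 t=23 v=8: → [21,26); WM=16
i=18 t=25 v=8: → [24,29),[21,26); WM=16
i=19 t=27 v=2: → [27,32),[24,29); WM=24; [12,17) fires=5 [15,20) fires=4 [18,23) fires=2
i=20 t=16 v=5: DROP (t<24-4); WM=24
i=21 t=27 v=6: → [27,32),[24,29); WM=24
i=22 t=25 v=2: → [24,29),[21,26); WM=24

20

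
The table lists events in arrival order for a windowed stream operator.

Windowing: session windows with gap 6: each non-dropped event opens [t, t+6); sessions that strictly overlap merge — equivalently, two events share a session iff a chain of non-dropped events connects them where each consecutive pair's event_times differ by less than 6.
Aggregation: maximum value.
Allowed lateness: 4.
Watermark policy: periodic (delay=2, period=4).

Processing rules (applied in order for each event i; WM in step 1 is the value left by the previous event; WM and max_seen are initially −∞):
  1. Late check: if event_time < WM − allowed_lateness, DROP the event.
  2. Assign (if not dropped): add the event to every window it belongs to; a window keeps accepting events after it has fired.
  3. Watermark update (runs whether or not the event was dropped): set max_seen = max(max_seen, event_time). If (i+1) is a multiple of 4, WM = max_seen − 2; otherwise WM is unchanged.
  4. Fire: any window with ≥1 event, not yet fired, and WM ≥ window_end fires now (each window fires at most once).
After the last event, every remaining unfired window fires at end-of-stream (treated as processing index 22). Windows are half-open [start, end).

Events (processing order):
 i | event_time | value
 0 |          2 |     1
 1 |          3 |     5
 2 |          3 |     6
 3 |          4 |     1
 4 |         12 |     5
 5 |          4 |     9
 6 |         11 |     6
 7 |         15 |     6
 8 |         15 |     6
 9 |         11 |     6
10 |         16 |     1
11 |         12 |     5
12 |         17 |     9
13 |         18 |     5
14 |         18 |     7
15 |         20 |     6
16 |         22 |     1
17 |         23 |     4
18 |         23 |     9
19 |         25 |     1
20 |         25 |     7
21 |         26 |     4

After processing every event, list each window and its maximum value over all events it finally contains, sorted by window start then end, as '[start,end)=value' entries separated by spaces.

i=0 t=2 v=1: → [2,8); WM=−∞
i=1 t=3 v=5: → [2,9); WM=−∞
i=2 t=3 v=6: → [2,9); WM=−∞
i=3 t=4 v=1: → [2,10); WM=2
i=4 t=12 v=5: → [12,18); WM=2
i=5 t=4 v=9: → [2,10); WM=2
i=6 t=11 v=6: → [11,18); WM=2
i=7 t=15 v=6: → [11,21); WM=13
i=8 t=15 v=6: → [11,21); WM=13
i=9 t=11 v=6: → [11,21); WM=13
i=10 t=16 v=1: → [11,22); WM=13
i=11 t=12 v=5: → [11,22); WM=14
i=12 t=17 v=9: → [11,23); WM=14
i=13 t=18 v=5: → [11,24); WM=14
i=14 t=18 v=7: → [11,24); WM=14
i=15 t=20 v=6: → [11,26); WM=18
i=16 t=22 v=1: → [11,28); WM=18
i=17 t=23 v=4: → [11,29); WM=18
i=18 t=23 v=9: → [11,29); WM=18
i=19 t=25 v=1: → [11,31); WM=23
i=20 t=25 v=7: → [11,31); WM=23
i=21 t=26 v=4: → [11,32); WM=23

[2,10)=9 [11,32)=9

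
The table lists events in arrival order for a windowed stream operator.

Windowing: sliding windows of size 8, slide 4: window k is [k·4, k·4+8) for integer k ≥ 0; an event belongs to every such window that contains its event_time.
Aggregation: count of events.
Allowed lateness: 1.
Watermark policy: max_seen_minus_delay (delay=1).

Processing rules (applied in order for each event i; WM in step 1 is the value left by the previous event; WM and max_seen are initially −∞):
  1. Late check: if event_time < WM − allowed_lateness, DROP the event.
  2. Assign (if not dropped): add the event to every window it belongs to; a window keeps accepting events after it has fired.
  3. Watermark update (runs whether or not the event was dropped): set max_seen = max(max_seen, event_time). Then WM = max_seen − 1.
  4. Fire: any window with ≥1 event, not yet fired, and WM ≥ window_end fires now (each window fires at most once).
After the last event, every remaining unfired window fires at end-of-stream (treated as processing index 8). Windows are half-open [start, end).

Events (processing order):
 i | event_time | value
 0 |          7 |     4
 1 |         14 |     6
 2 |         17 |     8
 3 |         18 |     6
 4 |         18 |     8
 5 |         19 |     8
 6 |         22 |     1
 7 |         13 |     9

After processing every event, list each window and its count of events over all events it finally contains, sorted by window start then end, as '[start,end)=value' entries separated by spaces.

i=0 t=7 v=4: → [4,12),[0,8); WM=6
i=1 t=14 v=6: → [12,20),[8,16); WM=13; [0,8) fires=1 [4,12) fires=1
i=2 t=17 v=8: → [16,24),[12,20); WM=16; [8,16) fires=1
i=3 t=18 v=6: → [16,24),[12,20); WM=17
i=4 t=18 v=8: → [16,24),[12,20); WM=17
i=5 t=19 v=8: → [16,24),[12,20); WM=18
i=6 t=22 v=1: → [20,28),[16,24); WM=21; [12,20) fires=5
i=7 t=13 v=9: DROP (t<21-1); WM=21

[0,8)=1 [4,12)=1 [8,16)=1 [12,20)=5 [16,24)=5 [20,28)=1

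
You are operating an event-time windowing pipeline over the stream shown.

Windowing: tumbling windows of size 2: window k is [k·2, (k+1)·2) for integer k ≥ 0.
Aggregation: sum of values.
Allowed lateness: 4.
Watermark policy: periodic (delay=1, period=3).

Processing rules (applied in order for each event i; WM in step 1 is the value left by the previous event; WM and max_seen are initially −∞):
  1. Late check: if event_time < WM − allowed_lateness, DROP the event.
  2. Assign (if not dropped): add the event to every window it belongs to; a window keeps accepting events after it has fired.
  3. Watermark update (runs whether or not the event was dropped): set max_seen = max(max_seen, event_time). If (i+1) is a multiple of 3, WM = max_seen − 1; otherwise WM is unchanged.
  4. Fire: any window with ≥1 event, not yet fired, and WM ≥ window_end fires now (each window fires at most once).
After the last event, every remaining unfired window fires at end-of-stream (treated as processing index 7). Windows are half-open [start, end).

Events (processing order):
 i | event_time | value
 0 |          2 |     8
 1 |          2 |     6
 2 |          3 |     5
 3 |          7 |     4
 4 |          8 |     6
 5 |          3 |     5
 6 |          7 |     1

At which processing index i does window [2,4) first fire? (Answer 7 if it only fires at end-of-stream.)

i=0 t=2 v=8: → [2,4); WM=−∞
i=1 t=2 v=6: → [2,4); WM=−∞
i=2 t=3 v=5: → [2,4); WM=2
i=3 t=7 v=4: → [6,8); WM=2
i=4 t=8 v=6: → [8,10); WM=2
i=5 t=3 v=5: → [2,4); WM=7; [2,4) fires=24
i=6 t=7 v=1: → [6,8); WM=7

5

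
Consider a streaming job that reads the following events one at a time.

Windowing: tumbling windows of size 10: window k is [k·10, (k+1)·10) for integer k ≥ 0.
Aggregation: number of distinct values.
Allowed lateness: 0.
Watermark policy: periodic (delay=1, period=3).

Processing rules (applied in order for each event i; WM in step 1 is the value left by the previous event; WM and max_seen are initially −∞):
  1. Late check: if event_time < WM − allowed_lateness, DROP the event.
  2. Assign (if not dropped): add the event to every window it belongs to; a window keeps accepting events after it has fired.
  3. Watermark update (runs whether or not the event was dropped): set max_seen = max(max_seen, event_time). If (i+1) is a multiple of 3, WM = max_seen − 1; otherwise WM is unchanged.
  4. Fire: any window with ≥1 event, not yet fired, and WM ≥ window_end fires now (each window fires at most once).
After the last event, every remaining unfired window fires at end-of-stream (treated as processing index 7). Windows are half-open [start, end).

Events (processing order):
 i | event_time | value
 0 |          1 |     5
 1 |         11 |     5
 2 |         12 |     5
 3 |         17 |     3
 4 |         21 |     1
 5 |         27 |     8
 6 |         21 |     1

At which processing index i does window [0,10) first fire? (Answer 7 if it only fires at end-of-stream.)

2

i=0 t=1 v=5: → [0,10); WM=−∞
i=1 t=11 v=5: → [10,20); WM=−∞
i=2 t=12 v=5: → [10,20); WM=11; [0,10) fires=1
i=3 t=17 v=3: → [10,20); WM=11
i=4 t=21 v=1: → [20,30); WM=11
i=5 t=27 v=8: → [20,30); WM=26; [10,20) fires=2
i=6 t=21 v=1: DROP (t<26-0); WM=26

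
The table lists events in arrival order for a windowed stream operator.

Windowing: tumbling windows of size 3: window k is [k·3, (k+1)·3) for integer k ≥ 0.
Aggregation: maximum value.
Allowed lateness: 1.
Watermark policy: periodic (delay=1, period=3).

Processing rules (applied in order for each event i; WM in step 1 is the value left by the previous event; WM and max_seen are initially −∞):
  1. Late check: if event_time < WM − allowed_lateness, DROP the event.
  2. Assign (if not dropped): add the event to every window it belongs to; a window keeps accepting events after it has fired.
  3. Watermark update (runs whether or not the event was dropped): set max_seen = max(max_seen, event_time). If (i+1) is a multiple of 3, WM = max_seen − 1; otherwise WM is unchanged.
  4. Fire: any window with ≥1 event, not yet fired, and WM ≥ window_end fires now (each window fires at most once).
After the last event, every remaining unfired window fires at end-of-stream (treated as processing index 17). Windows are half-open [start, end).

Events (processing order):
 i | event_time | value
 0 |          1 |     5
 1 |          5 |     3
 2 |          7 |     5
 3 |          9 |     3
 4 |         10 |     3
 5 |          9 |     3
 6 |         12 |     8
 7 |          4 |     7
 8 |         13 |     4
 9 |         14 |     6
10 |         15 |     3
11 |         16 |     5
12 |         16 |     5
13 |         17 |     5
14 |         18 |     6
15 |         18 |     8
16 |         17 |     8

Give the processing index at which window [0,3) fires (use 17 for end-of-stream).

2

i=0 t=1 v=5: → [0,3); WM=−∞
i=1 t=5 v=3: → [3,6); WM=−∞
i=2 t=7 v=5: → [6,9); WM=6; [0,3) fires=5 [3,6) fires=3
i=3 t=9 v=3: → [9,12); WM=6
i=4 t=10 v=3: → [9,12); WM=6
i=5 t=9 v=3: → [9,12); WM=9; [6,9) fires=5
i=6 t=12 v=8: → [12,15); WM=9
i=7 t=4 v=7: DROP (t<9-1); WM=9
i=8 t=13 v=4: → [12,15); WM=12; [9,12) fires=3
i=9 t=14 v=6: → [12,15); WM=12
i=10 t=15 v=3: → [15,18); WM=12
i=11 t=16 v=5: → [15,18); WM=15; [12,15) fires=8
i=12 t=16 v=5: → [15,18); WM=15
i=13 t=17 v=5: → [15,18); WM=15
i=14 t=18 v=6: → [18,21); WM=17
i=15 t=18 v=8: → [18,21); WM=17
i=16 t=17 v=8: → [15,18); WM=17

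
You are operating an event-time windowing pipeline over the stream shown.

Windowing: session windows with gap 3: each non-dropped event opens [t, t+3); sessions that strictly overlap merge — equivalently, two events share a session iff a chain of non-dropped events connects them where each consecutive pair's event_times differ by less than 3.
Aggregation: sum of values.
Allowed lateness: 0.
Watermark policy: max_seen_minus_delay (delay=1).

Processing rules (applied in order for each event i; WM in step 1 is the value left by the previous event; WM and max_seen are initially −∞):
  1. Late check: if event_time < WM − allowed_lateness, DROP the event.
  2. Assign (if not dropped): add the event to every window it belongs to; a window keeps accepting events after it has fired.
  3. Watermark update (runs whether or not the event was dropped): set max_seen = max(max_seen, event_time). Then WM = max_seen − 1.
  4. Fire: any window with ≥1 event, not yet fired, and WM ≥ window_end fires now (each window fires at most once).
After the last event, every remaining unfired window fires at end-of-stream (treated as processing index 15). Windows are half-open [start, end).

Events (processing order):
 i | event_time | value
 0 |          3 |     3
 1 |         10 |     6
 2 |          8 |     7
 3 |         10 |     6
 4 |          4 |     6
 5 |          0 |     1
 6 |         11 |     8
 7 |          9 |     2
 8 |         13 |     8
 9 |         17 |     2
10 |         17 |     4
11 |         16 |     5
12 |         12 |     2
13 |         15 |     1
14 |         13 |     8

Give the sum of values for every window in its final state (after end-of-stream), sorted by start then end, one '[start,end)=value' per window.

i=0 t=3 v=3: → [3,6); WM=2
i=1 t=10 v=6: → [10,13); WM=9
i=2 t=8 v=7: DROP (t<9-0); WM=9
i=3 t=10 v=6: → [10,13); WM=9
i=4 t=4 v=6: DROP (t<9-0); WM=9
i=5 t=0 v=1: DROP (t<9-0); WM=9
i=6 t=11 v=8: → [10,14); WM=10
i=7 t=9 v=2: DROP (t<10-0); WM=10
i=8 t=13 v=8: → [10,16); WM=12
i=9 t=17 v=2: → [17,20); WM=16
i=10 t=17 v=4: → [17,20); WM=16
i=11 t=16 v=5: → [16,20); WM=16
i=12 t=12 v=2: DROP (t<16-0); WM=16
i=13 t=15 v=1: DROP (t<16-0); WM=16
i=14 t=13 v=8: DROP (t<16-0); WM=16

[3,6)=3 [10,16)=28 [16,20)=11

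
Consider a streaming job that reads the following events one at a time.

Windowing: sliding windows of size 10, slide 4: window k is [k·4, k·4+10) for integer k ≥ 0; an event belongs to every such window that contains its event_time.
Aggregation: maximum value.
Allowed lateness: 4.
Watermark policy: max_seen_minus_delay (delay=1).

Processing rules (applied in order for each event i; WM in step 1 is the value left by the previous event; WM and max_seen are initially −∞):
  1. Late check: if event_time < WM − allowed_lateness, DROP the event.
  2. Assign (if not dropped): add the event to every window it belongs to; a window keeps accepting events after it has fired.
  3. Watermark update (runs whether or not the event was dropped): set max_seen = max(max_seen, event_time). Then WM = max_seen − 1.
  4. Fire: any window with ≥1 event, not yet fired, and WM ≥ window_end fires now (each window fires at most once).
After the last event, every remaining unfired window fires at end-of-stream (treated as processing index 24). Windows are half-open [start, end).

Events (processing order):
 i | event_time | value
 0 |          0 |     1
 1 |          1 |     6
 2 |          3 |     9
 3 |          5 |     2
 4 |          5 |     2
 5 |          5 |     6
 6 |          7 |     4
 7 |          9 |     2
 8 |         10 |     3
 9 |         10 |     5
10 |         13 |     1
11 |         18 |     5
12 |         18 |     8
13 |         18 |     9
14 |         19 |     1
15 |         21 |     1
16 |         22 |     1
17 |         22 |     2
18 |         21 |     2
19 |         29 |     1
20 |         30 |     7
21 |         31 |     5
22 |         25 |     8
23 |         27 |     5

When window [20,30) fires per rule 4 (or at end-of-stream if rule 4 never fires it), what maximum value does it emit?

i=0 t=0 v=1: → [0,10); WM=-1
i=1 t=1 v=6: → [0,10); WM=0
i=2 t=3 v=9: → [0,10); WM=2
i=3 t=5 v=2: → [4,14),[0,10); WM=4
i=4 t=5 v=2: → [4,14),[0,10); WM=4
i=5 t=5 v=6: → [4,14),[0,10); WM=4
i=6 t=7 v=4: → [4,14),[0,10); WM=6
i=7 t=9 v=2: → [8,18),[4,14),[0,10); WM=8
i=8 t=10 v=3: → [8,18),[4,14); WM=9
i=9 t=10 v=5: → [8,18),[4,14); WM=9
i=10 t=13 v=1: → [12,22),[8,18),[4,14); WM=12; [0,10) fires=9
i=11 t=18 v=5: → [16,26),[12,22); WM=17; [4,14) fires=6
i=12 t=18 v=8: → [16,26),[12,22); WM=17
i=13 t=18 v=9: → [16,26),[12,22); WM=17
i=14 t=19 v=1: → [16,26),[12,22); WM=18; [8,18) fires=5
i=15 t=21 v=1: → [20,30),[16,26),[12,22); WM=20
i=16 t=22 v=1: → [20,30),[16,26); WM=21
i=17 t=22 v=2: → [20,30),[16,26); WM=21
i=18 t=21 v=2: → [20,30),[16,26),[12,22); WM=21
i=19 t=29 v=1: → [28,38),[24,34),[20,30); WM=28; [12,22) fires=9 [16,26) fires=9
i=20 t=30 v=7: → [28,38),[24,34); WM=29
i=21 t=31 v=5: → [28,38),[24,34); WM=30; [20,30) fires=2
i=22 t=25 v=8: DROP (t<30-4); WM=30
i=23 t=27 v=5: → [24,34),[20,30); WM=30

2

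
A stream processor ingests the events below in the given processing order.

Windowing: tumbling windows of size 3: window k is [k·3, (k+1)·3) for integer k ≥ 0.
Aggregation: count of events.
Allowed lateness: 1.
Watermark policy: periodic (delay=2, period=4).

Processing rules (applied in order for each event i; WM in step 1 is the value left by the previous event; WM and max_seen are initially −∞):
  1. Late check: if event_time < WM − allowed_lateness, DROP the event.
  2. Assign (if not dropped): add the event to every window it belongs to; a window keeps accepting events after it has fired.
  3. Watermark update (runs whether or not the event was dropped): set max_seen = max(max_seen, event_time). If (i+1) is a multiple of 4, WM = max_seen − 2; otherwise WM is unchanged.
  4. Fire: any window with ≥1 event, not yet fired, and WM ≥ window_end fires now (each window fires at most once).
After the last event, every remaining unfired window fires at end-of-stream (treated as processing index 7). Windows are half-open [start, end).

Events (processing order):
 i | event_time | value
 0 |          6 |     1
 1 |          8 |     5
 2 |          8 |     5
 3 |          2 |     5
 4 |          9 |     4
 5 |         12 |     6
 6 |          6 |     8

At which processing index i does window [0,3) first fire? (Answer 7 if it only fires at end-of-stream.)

3

i=0 t=6 v=1: → [6,9); WM=−∞
i=1 t=8 v=5: → [6,9); WM=−∞
i=2 t=8 v=5: → [6,9); WM=−∞
i=3 t=2 v=5: → [0,3); WM=6; [0,3) fires=1
i=4 t=9 v=4: → [9,12); WM=6
i=5 t=12 v=6: → [12,15); WM=6
i=6 t=6 v=8: → [6,9); WM=6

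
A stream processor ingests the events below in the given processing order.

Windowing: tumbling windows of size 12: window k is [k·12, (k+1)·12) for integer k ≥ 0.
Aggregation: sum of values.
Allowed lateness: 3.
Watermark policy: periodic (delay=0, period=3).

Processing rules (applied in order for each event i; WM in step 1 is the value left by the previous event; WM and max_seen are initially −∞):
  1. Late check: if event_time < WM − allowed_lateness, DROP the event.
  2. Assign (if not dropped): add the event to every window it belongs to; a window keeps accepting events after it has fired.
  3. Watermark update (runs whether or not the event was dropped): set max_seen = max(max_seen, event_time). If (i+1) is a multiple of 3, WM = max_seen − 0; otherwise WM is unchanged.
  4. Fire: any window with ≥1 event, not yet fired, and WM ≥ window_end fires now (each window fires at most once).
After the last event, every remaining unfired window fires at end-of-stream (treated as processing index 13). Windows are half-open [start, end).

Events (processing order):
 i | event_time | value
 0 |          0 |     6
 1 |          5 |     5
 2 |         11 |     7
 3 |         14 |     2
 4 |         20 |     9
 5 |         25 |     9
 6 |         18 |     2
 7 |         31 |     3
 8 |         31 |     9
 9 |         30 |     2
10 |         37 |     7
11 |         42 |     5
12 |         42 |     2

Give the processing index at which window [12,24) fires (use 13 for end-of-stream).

5

i=0 t=0 v=6: → [0,12); WM=−∞
i=1 t=5 v=5: → [0,12); WM=−∞
i=2 t=11 v=7: → [0,12); WM=11
i=3 t=14 v=2: → [12,24); WM=11
i=4 t=20 v=9: → [12,24); WM=11
i=5 t=25 v=9: → [24,36); WM=25; [0,12) fires=18 [12,24) fires=11
i=6 t=18 v=2: DROP (t<25-3); WM=25
i=7 t=31 v=3: → [24,36); WM=25
i=8 t=31 v=9: → [24,36); WM=31
i=9 t=30 v=2: → [24,36); WM=31
i=10 t=37 v=7: → [36,48); WM=31
i=11 t=42 v=5: → [36,48); WM=42; [24,36) fires=23
i=12 t=42 v=2: → [36,48); WM=42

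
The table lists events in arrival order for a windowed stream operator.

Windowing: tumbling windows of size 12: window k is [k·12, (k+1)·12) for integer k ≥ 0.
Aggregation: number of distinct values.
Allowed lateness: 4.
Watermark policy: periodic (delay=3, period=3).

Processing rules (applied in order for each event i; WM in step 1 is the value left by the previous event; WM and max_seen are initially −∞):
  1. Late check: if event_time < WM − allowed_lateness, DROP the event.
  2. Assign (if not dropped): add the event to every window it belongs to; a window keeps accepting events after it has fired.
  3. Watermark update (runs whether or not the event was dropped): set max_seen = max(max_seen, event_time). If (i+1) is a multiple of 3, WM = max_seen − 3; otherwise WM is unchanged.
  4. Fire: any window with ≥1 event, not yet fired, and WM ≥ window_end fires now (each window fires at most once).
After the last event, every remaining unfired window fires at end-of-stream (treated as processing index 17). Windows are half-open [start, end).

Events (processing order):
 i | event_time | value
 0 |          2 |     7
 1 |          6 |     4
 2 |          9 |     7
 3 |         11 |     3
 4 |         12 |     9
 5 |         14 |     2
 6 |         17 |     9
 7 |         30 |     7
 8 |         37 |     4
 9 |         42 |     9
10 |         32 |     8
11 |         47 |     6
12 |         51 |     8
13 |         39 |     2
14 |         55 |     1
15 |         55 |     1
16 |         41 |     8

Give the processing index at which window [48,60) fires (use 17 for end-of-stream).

17

i=0 t=2 v=7: → [0,12); WM=−∞
i=1 t=6 v=4: → [0,12); WM=−∞
i=2 t=9 v=7: → [0,12); WM=6
i=3 t=11 v=3: → [0,12); WM=6
i=4 t=12 v=9: → [12,24); WM=6
i=5 t=14 v=2: → [12,24); WM=11
i=6 t=17 v=9: → [12,24); WM=11
i=7 t=30 v=7: → [24,36); WM=11
i=8 t=37 v=4: → [36,48); WM=34; [0,12) fires=3 [12,24) fires=2
i=9 t=42 v=9: → [36,48); WM=34
i=10 t=32 v=8: → [24,36); WM=34
i=11 t=47 v=6: → [36,48); WM=44; [24,36) fires=2
i=12 t=51 v=8: → [48,60); WM=44
i=13 t=39 v=2: DROP (t<44-4); WM=44
i=14 t=55 v=1: → [48,60); WM=52; [36,48) fires=3
i=15 t=55 v=1: → [48,60); WM=52
i=16 t=41 v=8: DROP (t<52-4); WM=52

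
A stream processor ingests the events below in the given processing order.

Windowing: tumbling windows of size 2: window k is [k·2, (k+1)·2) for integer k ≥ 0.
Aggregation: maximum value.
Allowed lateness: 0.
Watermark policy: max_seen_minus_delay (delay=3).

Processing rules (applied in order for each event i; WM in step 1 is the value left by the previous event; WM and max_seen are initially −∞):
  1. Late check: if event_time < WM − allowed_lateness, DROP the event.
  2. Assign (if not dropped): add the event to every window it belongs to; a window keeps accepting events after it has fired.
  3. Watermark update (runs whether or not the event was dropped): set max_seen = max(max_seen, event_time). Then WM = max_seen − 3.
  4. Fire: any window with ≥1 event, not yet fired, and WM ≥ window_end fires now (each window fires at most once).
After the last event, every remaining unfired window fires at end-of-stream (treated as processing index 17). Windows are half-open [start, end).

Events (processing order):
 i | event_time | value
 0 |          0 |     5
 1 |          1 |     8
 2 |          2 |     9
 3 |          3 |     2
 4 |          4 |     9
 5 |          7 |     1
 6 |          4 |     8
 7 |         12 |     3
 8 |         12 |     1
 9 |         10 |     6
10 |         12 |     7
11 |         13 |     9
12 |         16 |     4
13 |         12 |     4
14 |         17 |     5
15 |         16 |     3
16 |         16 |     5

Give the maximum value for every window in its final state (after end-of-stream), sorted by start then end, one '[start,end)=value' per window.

[0,2)=8 [2,4)=9 [4,6)=9 [6,8)=1 [10,12)=6 [12,14)=9 [16,18)=5

i=0 t=0 v=5: → [0,2); WM=-3
i=1 t=1 v=8: → [0,2); WM=-2
i=2 t=2 v=9: → [2,4); WM=-1
i=3 t=3 v=2: → [2,4); WM=0
i=4 t=4 v=9: → [4,6); WM=1
i=5 t=7 v=1: → [6,8); WM=4; [0,2) fires=8 [2,4) fires=9
i=6 t=4 v=8: → [4,6); WM=4
i=7 t=12 v=3: → [12,14); WM=9; [4,6) fires=9 [6,8) fires=1
i=8 t=12 v=1: → [12,14); WM=9
i=9 t=10 v=6: → [10,12); WM=9
i=10 t=12 v=7: → [12,14); WM=9
i=11 t=13 v=9: → [12,14); WM=10
i=12 t=16 v=4: → [16,18); WM=13; [10,12) fires=6
i=13 t=12 v=4: DROP (t<13-0); WM=13
i=14 t=17 v=5: → [16,18); WM=14; [12,14) fires=9
i=15 t=16 v=3: → [16,18); WM=14
i=16 t=16 v=5: → [16,18); WM=14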